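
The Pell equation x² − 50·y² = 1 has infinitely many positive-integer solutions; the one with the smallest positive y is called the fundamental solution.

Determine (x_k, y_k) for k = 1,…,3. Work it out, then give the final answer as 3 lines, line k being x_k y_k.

99 14
19601 2772
3880899 548842

√50 → a₀=7, period (14); ℓ=1 odd so k=1
i=0: a=7 ⇒ p=7, q=1
i=1: a=14 ⇒ p=99, q=14
→ (99, 14).  Check: 99²=9801, 50·14²=9800, difference 1.
k=2:  x_2 = 99·99+50·14·14 = 19601,  y_2 = 99·14+14·99 = 2772
k=3:  x_3 = 99·19601+50·14·2772 = 3880899,  y_3 = 99·2772+14·19601 = 548842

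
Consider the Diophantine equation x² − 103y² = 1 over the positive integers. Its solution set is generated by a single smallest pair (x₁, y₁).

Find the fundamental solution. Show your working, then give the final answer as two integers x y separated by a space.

227528 22419

√103 = [10; 6,1,2,1,1,9,1,1,2,1,6,20, …], period ℓ=12 (even) → k=11
step 0: (10, 1)  from 10·(1,0) + (0,1)
…
step 3: (203, 20)  from 2·(71,7) + (61,6)
…
step 7: (5044, 497)  from 1·(4567,450) + (477,47)
…
step 10: (33877, 3338)  from 1·(24266,2391) + (9611,947)
step 11: (227528, 22419)  from 6·(33877,3338) + (24266,2391)
fundamental: x₁=227528, y₁=22419  (since 51768990784 − 103·502611561 = 1)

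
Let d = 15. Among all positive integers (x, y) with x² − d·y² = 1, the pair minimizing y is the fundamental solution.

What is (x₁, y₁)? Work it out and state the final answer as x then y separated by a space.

4 1

√15 → a₀=3, period (1,6); ℓ=2 even so k=1
a_0=3:  p_0=3·1+0=3,  q_0=3·0+1=1
a_1=1:  p_1=1·3+1=4,  q_1=1·1+0=1
→ (4, 1).  Check: 4²=16, 15·1²=15, difference 1.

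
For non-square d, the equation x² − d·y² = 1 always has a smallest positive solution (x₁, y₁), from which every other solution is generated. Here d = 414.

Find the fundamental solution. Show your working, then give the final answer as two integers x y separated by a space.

24335 1196

d=414: √d = [20; 2,1,7,2,7,1,2,40] (ℓ=8, even), read p_7/q_7
k=0  a_k=20  p_k/q_k = 20/1
k=1  a_k=2  p_k/q_k = 41/2
k=2  a_k=1  p_k/q_k = 61/3
k=3  a_k=7  p_k/q_k = 468/23
…
k=5  a_k=7  p_k/q_k = 7447/366
k=6  a_k=1  p_k/q_k = 8444/415
k=7  a_k=2  p_k/q_k = 24335/1196
fundamental: x₁=24335, y₁=1196  (since 592192225 − 414·1430416 = 1)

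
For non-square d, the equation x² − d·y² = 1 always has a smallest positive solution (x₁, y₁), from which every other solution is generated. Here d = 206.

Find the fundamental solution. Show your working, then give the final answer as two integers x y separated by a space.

59535 4148

[14; 2,1,5,14,5,1,2,28] for √206; ℓ=8 ⇒ convergent index 7
a_0=14:  p_0=14·1+0=14,  q_0=14·0+1=1
a_1=2:  p_1=2·14+1=29,  q_1=2·1+0=2
a_2=1:  p_2=1·29+14=43,  q_2=1·2+1=3
…
a_4=14:  p_4=14·244+43=3459,  q_4=14·17+3=241
…
a_6=1:  p_6=1·17539+3459=20998,  q_6=1·1222+241=1463
a_7=2:  p_7=2·20998+17539=59535,  q_7=2·1463+1222=4148
(x₁, y₁) = (59535, 4148);  59535² − 206·4148² = 1 ✓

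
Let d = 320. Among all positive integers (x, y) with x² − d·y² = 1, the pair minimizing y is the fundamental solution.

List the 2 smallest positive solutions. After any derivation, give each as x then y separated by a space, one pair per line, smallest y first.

[17; 1,7,1,34] for √320; ℓ=4 ⇒ convergent index 3
a_0=17:  p_0=17·1+0=17,  q_0=17·0+1=1
a_1=1:  p_1=1·17+1=18,  q_1=1·1+0=1
a_2=7:  p_2=7·18+17=143,  q_2=7·1+1=8
a_3=1:  p_3=1·143+18=161,  q_3=1·8+1=9
→ (161, 9).  Check: 161²=25921, 320·9²=25920, difference 1.
k=2:  x_2 = 161·161+320·9·9 = 51841,  y_2 = 161·9+9·161 = 2898

161 9
51841 2898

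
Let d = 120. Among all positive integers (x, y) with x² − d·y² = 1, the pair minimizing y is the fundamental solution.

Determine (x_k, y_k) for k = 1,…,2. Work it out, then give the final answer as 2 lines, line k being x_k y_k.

11 1
241 22

d=120: √d = [10; 1,20] (ℓ=2, even), read p_1/q_1
i=0: a=10 ⇒ p=10, q=1
i=1: a=1 ⇒ p=11, q=1
(x₁, y₁) = (11, 1);  11² − 120·1² = 1 ✓
k=2:  x_2 = 11·11+120·1·1 = 241,  y_2 = 11·1+1·11 = 22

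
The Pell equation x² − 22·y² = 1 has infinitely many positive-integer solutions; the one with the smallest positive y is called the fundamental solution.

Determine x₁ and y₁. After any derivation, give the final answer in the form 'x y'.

197 42

√22 = [4; 1,2,4,2,1,8, …], period ℓ=6 (even) → k=5
i=0: a=4 ⇒ p=4, q=1
…
i=4: a=2 ⇒ p=136, q=29
i=5: a=1 ⇒ p=197, q=42
fundamental: x₁=197, y₁=42  (since 38809 − 22·1764 = 1)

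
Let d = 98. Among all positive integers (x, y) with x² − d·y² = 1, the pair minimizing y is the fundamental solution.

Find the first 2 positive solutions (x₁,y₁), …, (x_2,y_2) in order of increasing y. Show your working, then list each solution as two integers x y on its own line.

99 10
19601 1980

[9; 1,8,1,18] for √98; ℓ=4 ⇒ convergent index 3
i=0: a=9 ⇒ p=9, q=1
…
i=2: a=8 ⇒ p=89, q=9
i=3: a=1 ⇒ p=99, q=10
fundamental: x₁=99, y₁=10  (since 9801 − 98·100 = 1)
n=2: (99,10)∘(99,10) = (99·99+98·10·10, 99·10+10·99) = (19601,1980)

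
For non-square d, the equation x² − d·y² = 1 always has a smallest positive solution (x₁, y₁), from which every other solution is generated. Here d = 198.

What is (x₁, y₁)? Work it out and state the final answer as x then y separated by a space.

197 14

[14; 14,28] for √198; ℓ=2 ⇒ convergent index 1
i=0: a=14 ⇒ p=14, q=1
i=1: a=14 ⇒ p=197, q=14
→ (197, 14).  Check: 197²=38809, 198·14²=38808, difference 1.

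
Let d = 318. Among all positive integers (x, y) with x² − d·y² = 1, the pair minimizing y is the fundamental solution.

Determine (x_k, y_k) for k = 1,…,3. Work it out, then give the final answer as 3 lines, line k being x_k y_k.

√318 → a₀=17, period (1,4,1,34); ℓ=4 even so k=3
i=0: a=17 ⇒ p=17, q=1
…
i=2: a=4 ⇒ p=89, q=5
i=3: a=1 ⇒ p=107, q=6
(x₁, y₁) = (107, 6);  107² − 318·6² = 1 ✓
(107+6√318)^2 = 22897 + 1284√318
(107+6√318)^3 = 4899851 + 274770√318

107 6
22897 1284
4899851 274770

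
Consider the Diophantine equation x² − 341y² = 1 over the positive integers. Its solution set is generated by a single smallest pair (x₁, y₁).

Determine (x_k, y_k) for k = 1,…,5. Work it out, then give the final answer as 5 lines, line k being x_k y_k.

√341 = [18; 2,6,1,8,2,…,6,2,36, …], period ℓ=14 (even) → k=13
a_0=18:  p_0=18·1+0=18,  q_0=18·0+1=1
…
a_2=6:  p_2=6·37+18=240,  q_2=6·2+1=13
…
a_5=2:  p_5=2·2456+277=5189,  q_5=2·133+15=281
…
a_12=6:  p_12=6·718667+641940=4953942,  q_12=6·38918+34763=268271
a_13=2:  p_13=2·4953942+718667=10626551,  q_13=2·268271+38918=575460
→ (10626551, 575460).  Check: 10626551²=112923586155601, 341·575460²=112923586155600, difference 1.
k=2:  x_2 = 10626551·10626551+341·575460·575460 = 225847172311201,  y_2 = 10626551·575460+575460·10626551 = 12230310076920
k=3:  x_3 = 10626551·225847172311201+341·575460·12230310076920 = 4799952989541519968951,  y_3 = 10626551·12230310076920+575460·225847172311201 = 259932027556408030380
k=4:  x_4 = 10626551·4799952989541519968951+341·575460·259932027556408030380 = 102013890481930631287980124801,  y_4 = 10626551·259932027556408030380+575460·4799952989541519968951 = 5524361894723138392975161840
k=5:  x_5 = 10626551·102013890481930631287980124801+341·575460·5524361894723138392975161840 = 2168111619829296063734843424848413751,  y_5 = 10626551·5524361894723138392975161840+575460·102013890481930631287980124801 = 117409826833463862093989641643997300

10626551 575460
225847172311201 12230310076920
4799952989541519968951 259932027556408030380
102013890481930631287980124801 5524361894723138392975161840
2168111619829296063734843424848413751 117409826833463862093989641643997300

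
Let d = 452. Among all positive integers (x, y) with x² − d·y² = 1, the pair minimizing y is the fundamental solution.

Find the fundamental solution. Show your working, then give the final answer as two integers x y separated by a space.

1204353 56648

√452 → a₀=21, period (3,1,5,3,10,3,5,1,3,42); ℓ=10 even so k=9
step 0: (21, 1)  from 21·(1,0) + (0,1)
…
step 2: (85, 4)  from 1·(64,3) + (21,1)
…
step 4: (1552, 73)  from 3·(489,23) + (85,4)
step 5: (16009, 753)  from 10·(1552,73) + (489,23)
…
step 7: (263904, 12413)  from 5·(49579,2332) + (16009,753)
step 8: (313483, 14745)  from 1·(263904,12413) + (49579,2332)
step 9: (1204353, 56648)  from 3·(313483,14745) + (263904,12413)
fundamental: x₁=1204353, y₁=56648  (since 1450466148609 − 452·3208995904 = 1)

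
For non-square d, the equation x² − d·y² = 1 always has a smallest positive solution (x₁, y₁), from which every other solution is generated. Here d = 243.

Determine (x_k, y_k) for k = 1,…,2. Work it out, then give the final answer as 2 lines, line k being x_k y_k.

[15; 1,1,2,3,15,3,2,1,1,30] for √243; ℓ=10 ⇒ convergent index 9
k=0  a_k=15  p_k/q_k = 15/1
…
k=4  a_k=3  p_k/q_k = 265/17
k=5  a_k=15  p_k/q_k = 4053/260
…
k=8  a_k=1  p_k/q_k = 41325/2651
k=9  a_k=1  p_k/q_k = 70226/4505
fundamental: x₁=70226, y₁=4505  (since 4931691076 − 243·20295025 = 1)
k=2:  x_2 = 70226·70226+243·4505·4505 = 9863382151,  y_2 = 70226·4505+4505·70226 = 632736260

70226 4505
9863382151 632736260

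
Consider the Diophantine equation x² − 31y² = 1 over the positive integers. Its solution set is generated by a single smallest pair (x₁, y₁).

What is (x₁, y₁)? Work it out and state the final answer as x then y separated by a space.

√31 = [5; 1,1,3,5,3,1,1,10, …], period ℓ=8 (even) → k=7
k=0  a_k=5  p_k/q_k = 5/1
…
k=2  a_k=1  p_k/q_k = 11/2
k=3  a_k=3  p_k/q_k = 39/7
…
k=6  a_k=1  p_k/q_k = 863/155
k=7  a_k=1  p_k/q_k = 1520/273
fundamental: x₁=1520, y₁=273  (since 2310400 − 31·74529 = 1)

1520 273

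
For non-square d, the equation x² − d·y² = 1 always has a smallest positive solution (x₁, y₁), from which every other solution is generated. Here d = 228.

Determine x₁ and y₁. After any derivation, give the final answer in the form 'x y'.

151 10

√228 = [15; 10,30, …], period ℓ=2 (even) → k=1
a_0=15:  p_0=15·1+0=15,  q_0=15·0+1=1
a_1=10:  p_1=10·15+1=151,  q_1=10·1+0=10
(x₁, y₁) = (151, 10);  151² − 228·10² = 1 ✓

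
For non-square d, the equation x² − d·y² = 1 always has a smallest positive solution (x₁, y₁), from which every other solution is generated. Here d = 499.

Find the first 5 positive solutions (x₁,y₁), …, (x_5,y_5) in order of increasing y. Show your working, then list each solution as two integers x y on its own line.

4490 201
40320199 1804980
362075382530 16208720199
3251436894799201 145554305582040
29197902953221442450 1307077647917999001

[22; 2,1,21,1,2,44] for √499; ℓ=6 ⇒ convergent index 5
k=0  a_k=22  p_k/q_k = 22/1
…
k=3  a_k=21  p_k/q_k = 1452/65
k=4  a_k=1  p_k/q_k = 1519/68
k=5  a_k=2  p_k/q_k = 4490/201
→ (4490, 201).  Check: 4490²=20160100, 499·201²=20160099, difference 1.
(x_2, y_2) = (4490·4490 + 499·201·201, 4490·201 + 201·4490) = (40320199, 1804980)
(x_3, y_3) = (4490·40320199 + 499·201·1804980, 4490·1804980 + 201·40320199) = (362075382530, 16208720199)
(x_4, y_4) = (4490·362075382530 + 499·201·16208720199, 4490·16208720199 + 201·362075382530) = (3251436894799201, 145554305582040)
(x_5, y_5) = (4490·3251436894799201 + 499·201·145554305582040, 4490·145554305582040 + 201·3251436894799201) = (29197902953221442450, 1307077647917999001)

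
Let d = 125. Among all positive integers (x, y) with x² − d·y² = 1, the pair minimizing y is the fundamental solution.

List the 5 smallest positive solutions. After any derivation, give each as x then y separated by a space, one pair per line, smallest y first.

√125 → a₀=11, period (5,1,1,5,22); ℓ=5 odd so k=9
k=0  a_k=11  p_k/q_k = 11/1
k=1  a_k=5  p_k/q_k = 56/5
k=2  a_k=1  p_k/q_k = 67/6
k=3  a_k=1  p_k/q_k = 123/11
k=4  a_k=5  p_k/q_k = 682/61
k=5  a_k=22  p_k/q_k = 15127/1353
k=6  a_k=5  p_k/q_k = 76317/6826
…
k=8  a_k=1  p_k/q_k = 167761/15005
k=9  a_k=5  p_k/q_k = 930249/83204
→ (930249, 83204).  Check: 930249²=865363202001, 125·83204²=865363202000, difference 1.
n=2: (930249,83204)∘(930249,83204) = (930249·930249+125·83204·83204, 930249·83204+83204·930249) = (1730726404001,154800875592)
n=3: (1730726404001,154800875592)∘(930249,83204) = (930249·1730726404001+125·83204·154800875592, 930249·154800875592+83204·1730726404001) = (3220013013190122249,288006719437081612)
n=4: (3220013013190122249,288006719437081612)∘(930249,83204) = (930249·3220013013190122249+125·83204·288006719437081612, 930249·288006719437081612+83204·3220013013190122249) = (5990827771012465337616001,535835925499096664087184)
n=5: (5990827771012465337616001,535835925499096664087184)∘(930249,83204) = (930249·5990827771012465337616001+125·83204·535835925499096664087184, 930249·535835925499096664087184+83204·5990827771012465337616001) = (11145923086309929722690704506249,996921667718930338621440576020)

930249 83204
1730726404001 154800875592
3220013013190122249 288006719437081612
5990827771012465337616001 535835925499096664087184
11145923086309929722690704506249 996921667718930338621440576020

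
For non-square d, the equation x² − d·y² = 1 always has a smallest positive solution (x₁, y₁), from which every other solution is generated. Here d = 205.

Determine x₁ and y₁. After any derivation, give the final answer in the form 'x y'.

39689 2772

√205 → a₀=14, period (3,6,1,4,1,6,3,28); ℓ=8 even so k=7
a_0=14:  p_0=14·1+0=14,  q_0=14·0+1=1
…
a_2=6:  p_2=6·43+14=272,  q_2=6·3+1=19
…
a_6=6:  p_6=6·1847+1532=12614,  q_6=6·129+107=881
a_7=3:  p_7=3·12614+1847=39689,  q_7=3·881+129=2772
→ (39689, 2772).  Check: 39689²=1575216721, 205·2772²=1575216720, difference 1.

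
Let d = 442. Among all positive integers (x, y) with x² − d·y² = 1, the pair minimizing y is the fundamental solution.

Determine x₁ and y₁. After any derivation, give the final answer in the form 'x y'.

883 42

√442 → a₀=21, period (42); ℓ=1 odd so k=1
i=0: a=21 ⇒ p=21, q=1
i=1: a=42 ⇒ p=883, q=42
(x₁, y₁) = (883, 42);  883² − 442·42² = 1 ✓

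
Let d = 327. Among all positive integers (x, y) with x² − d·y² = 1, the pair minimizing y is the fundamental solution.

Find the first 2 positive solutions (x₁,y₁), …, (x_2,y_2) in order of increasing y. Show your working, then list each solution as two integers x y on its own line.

[18; 12,36] for √327; ℓ=2 ⇒ convergent index 1
k=0  a_k=18  p_k/q_k = 18/1
k=1  a_k=12  p_k/q_k = 217/12
(x₁, y₁) = (217, 12);  217² − 327·12² = 1 ✓
n=2: (217,12)∘(217,12) = (217·217+327·12·12, 217·12+12·217) = (94177,5208)

217 12
94177 5208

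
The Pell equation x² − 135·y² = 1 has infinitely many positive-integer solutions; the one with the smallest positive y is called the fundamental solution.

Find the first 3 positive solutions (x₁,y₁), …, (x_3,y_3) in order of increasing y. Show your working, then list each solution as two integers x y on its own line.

[11; 1,1,1,1,1,1,1,22] for √135; ℓ=8 ⇒ convergent index 7
i=0: a=11 ⇒ p=11, q=1
…
i=2: a=1 ⇒ p=23, q=2
i=3: a=1 ⇒ p=35, q=3
…
i=5: a=1 ⇒ p=93, q=8
i=6: a=1 ⇒ p=151, q=13
i=7: a=1 ⇒ p=244, q=21
fundamental: x₁=244, y₁=21  (since 59536 − 135·441 = 1)
(x_2, y_2) = (244·244 + 135·21·21, 244·21 + 21·244) = (119071, 10248)
(x_3, y_3) = (244·119071 + 135·21·10248, 244·10248 + 21·119071) = (58106404, 5001003)

244 21
119071 10248
58106404 5001003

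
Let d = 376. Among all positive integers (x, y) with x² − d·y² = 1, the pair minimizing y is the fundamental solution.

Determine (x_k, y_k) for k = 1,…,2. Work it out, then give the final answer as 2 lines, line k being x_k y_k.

[19; 2,1,1,3,1,…,1,2,38] for √376; ℓ=16 ⇒ convergent index 15
step 0: (19, 1)  from 19·(1,0) + (0,1)
step 1: (39, 2)  from 2·(19,1) + (1,0)
step 2: (58, 3)  from 1·(39,2) + (19,1)
…
step 4: (349, 18)  from 3·(97,5) + (58,3)
…
step 6: (1241, 64)  from 2·(446,23) + (349,18)
step 7: (2928, 151)  from 2·(1241,64) + (446,23)
…
step 9: (28834, 1487)  from 2·(12953,668) + (2928,151)
…
step 11: (99455, 5129)  from 1·(70621,3642) + (28834,1487)
step 12: (368986, 19029)  from 3·(99455,5129) + (70621,3642)
step 13: (468441, 24158)  from 1·(368986,19029) + (99455,5129)
step 14: (837427, 43187)  from 1·(468441,24158) + (368986,19029)
step 15: (2143295, 110532)  from 2·(837427,43187) + (468441,24158)
fundamental: x₁=2143295, y₁=110532  (since 4593713457025 − 376·12217323024 = 1)
(2143295+110532√376)^2 = 9187426914049 + 473805365880√376

2143295 110532
9187426914049 473805365880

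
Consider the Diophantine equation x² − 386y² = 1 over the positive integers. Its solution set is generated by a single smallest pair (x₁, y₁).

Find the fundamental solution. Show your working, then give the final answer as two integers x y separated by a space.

111555 5678

√386 = [19; 1,1,1,4,1,18,1,4,1,1,1,38, …], period ℓ=12 (even) → k=11
a_0=19:  p_0=19·1+0=19,  q_0=19·0+1=1
…
a_2=1:  p_2=1·20+19=39,  q_2=1·1+1=2
…
a_9=1:  p_9=1·32771+6621=39392,  q_9=1·1668+337=2005
a_10=1:  p_10=1·39392+32771=72163,  q_10=1·2005+1668=3673
a_11=1:  p_11=1·72163+39392=111555,  q_11=1·3673+2005=5678
fundamental: x₁=111555, y₁=5678  (since 12444518025 − 386·32239684 = 1)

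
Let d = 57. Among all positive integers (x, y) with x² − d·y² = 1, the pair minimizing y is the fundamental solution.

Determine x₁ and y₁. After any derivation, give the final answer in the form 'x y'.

151 20

√57 = [7; 1,1,4,1,1,14, …], period ℓ=6 (even) → k=5
step 0: (7, 1)  from 7·(1,0) + (0,1)
step 1: (8, 1)  from 1·(7,1) + (1,0)
…
step 3: (68, 9)  from 4·(15,2) + (8,1)
step 4: (83, 11)  from 1·(68,9) + (15,2)
step 5: (151, 20)  from 1·(83,11) + (68,9)
(x₁, y₁) = (151, 20);  151² − 57·20² = 1 ✓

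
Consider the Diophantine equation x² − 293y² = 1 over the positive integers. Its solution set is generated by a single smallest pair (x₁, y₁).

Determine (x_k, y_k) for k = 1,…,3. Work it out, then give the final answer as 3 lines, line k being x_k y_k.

d=293: √d = [17; 8,1,1,8,34] (ℓ=5, odd), read p_9/q_9
i=0: a=17 ⇒ p=17, q=1
i=1: a=8 ⇒ p=137, q=8
i=2: a=1 ⇒ p=154, q=9
i=3: a=1 ⇒ p=291, q=17
i=4: a=8 ⇒ p=2482, q=145
i=5: a=34 ⇒ p=84679, q=4947
…
i=7: a=1 ⇒ p=764593, q=44668
i=8: a=1 ⇒ p=1444507, q=84389
i=9: a=8 ⇒ p=12320649, q=719780
(x₁, y₁) = (12320649, 719780);  12320649² − 293·719780² = 1 ✓
k=2:  x_2 = 12320649·12320649+293·719780·719780 = 303596783562401,  y_2 = 12320649·719780+719780·12320649 = 17736313474440
k=3:  x_3 = 12320649·303596783562401+293·719780·17736313474440 = 7481018815602612315849,  y_3 = 12320649·17736313474440+719780·303596783562401 = 437045785745090703340

12320649 719780
303596783562401 17736313474440
7481018815602612315849 437045785745090703340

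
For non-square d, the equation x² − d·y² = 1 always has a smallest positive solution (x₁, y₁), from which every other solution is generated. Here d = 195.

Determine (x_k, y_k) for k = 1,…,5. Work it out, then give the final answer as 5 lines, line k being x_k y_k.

14 1
391 28
10934 783
305761 21896
8550374 612305

√195 = [13; 1,26, …], period ℓ=2 (even) → k=1
i=0: a=13 ⇒ p=13, q=1
i=1: a=1 ⇒ p=14, q=1
fundamental: x₁=14, y₁=1  (since 196 − 195·1 = 1)
(14+1√195)^2 = 391 + 28√195
(14+1√195)^3 = 10934 + 783√195
(14+1√195)^4 = 305761 + 21896√195
(14+1√195)^5 = 8550374 + 612305√195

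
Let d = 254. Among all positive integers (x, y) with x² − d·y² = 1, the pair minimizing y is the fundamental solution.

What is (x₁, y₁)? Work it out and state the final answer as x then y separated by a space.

√254 = [15; 1,14,1,30, …], period ℓ=4 (even) → k=3
step 0: (15, 1)  from 15·(1,0) + (0,1)
step 1: (16, 1)  from 1·(15,1) + (1,0)
step 2: (239, 15)  from 14·(16,1) + (15,1)
step 3: (255, 16)  from 1·(239,15) + (16,1)
→ (255, 16).  Check: 255²=65025, 254·16²=65024, difference 1.

255 16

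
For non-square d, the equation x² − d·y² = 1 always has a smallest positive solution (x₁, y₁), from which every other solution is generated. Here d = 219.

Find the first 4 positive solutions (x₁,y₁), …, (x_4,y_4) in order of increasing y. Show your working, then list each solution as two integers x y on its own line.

√219 → a₀=14, period (1,3,1,28); ℓ=4 even so k=3
a_0=14:  p_0=14·1+0=14,  q_0=14·0+1=1
a_1=1:  p_1=1·14+1=15,  q_1=1·1+0=1
a_2=3:  p_2=3·15+14=59,  q_2=3·1+1=4
a_3=1:  p_3=1·59+15=74,  q_3=1·4+1=5
(x₁, y₁) = (74, 5);  74² − 219·5² = 1 ✓
k=2:  x_2 = 74·74+219·5·5 = 10951,  y_2 = 74·5+5·74 = 740
k=3:  x_3 = 74·10951+219·5·740 = 1620674,  y_3 = 74·740+5·10951 = 109515
k=4:  x_4 = 74·1620674+219·5·109515 = 239848801,  y_4 = 74·109515+5·1620674 = 16207480

74 5
10951 740
1620674 109515
239848801 16207480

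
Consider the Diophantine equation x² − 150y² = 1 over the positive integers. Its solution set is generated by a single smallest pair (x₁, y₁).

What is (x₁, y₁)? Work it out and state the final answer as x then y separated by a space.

√150 = [12; 4,24, …], period ℓ=2 (even) → k=1
a_0=12:  p_0=12·1+0=12,  q_0=12·0+1=1
a_1=4:  p_1=4·12+1=49,  q_1=4·1+0=4
fundamental: x₁=49, y₁=4  (since 2401 − 150·16 = 1)

49 4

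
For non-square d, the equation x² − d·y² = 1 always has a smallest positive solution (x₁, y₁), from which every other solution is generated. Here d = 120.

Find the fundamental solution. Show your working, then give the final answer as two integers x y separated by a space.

[10; 1,20] for √120; ℓ=2 ⇒ convergent index 1
step 0: (10, 1)  from 10·(1,0) + (0,1)
step 1: (11, 1)  from 1·(10,1) + (1,0)
(x₁, y₁) = (11, 1);  11² − 120·1² = 1 ✓

11 1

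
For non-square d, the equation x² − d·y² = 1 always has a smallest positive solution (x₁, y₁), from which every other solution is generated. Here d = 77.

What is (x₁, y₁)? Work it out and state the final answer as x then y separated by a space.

351 40

d=77: √d = [8; 1,3,2,3,1,16] (ℓ=6, even), read p_5/q_5
a_0=8:  p_0=8·1+0=8,  q_0=8·0+1=1
a_1=1:  p_1=1·8+1=9,  q_1=1·1+0=1
…
a_3=2:  p_3=2·35+9=79,  q_3=2·4+1=9
a_4=3:  p_4=3·79+35=272,  q_4=3·9+4=31
a_5=1:  p_5=1·272+79=351,  q_5=1·31+9=40
→ (351, 40).  Check: 351²=123201, 77·40²=123200, difference 1.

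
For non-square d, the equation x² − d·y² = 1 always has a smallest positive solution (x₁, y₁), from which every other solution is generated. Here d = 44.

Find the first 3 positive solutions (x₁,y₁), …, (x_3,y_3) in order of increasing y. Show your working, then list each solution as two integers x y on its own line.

√44 = [6; 1,1,1,2,1,1,1,12, …], period ℓ=8 (even) → k=7
k=0  a_k=6  p_k/q_k = 6/1
k=1  a_k=1  p_k/q_k = 7/1
k=2  a_k=1  p_k/q_k = 13/2
k=3  a_k=1  p_k/q_k = 20/3
k=4  a_k=2  p_k/q_k = 53/8
…
k=6  a_k=1  p_k/q_k = 126/19
k=7  a_k=1  p_k/q_k = 199/30
(x₁, y₁) = (199, 30);  199² − 44·30² = 1 ✓
(x_2, y_2) = (199·199 + 44·30·30, 199·30 + 30·199) = (79201, 11940)
(x_3, y_3) = (199·79201 + 44·30·11940, 199·11940 + 30·79201) = (31521799, 4752090)

199 30
79201 11940
31521799 4752090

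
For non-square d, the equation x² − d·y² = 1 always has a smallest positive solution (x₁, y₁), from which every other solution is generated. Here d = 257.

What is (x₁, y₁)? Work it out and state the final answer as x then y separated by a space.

513 32

d=257: √d = [16; 32] (ℓ=1, odd), read p_1/q_1
i=0: a=16 ⇒ p=16, q=1
i=1: a=32 ⇒ p=513, q=32
(x₁, y₁) = (513, 32);  513² − 257·32² = 1 ✓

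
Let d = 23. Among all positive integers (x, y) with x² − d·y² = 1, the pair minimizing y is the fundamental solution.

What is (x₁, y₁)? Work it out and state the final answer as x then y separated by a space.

[4; 1,3,1,8] for √23; ℓ=4 ⇒ convergent index 3
a_0=4:  p_0=4·1+0=4,  q_0=4·0+1=1
…
a_2=3:  p_2=3·5+4=19,  q_2=3·1+1=4
a_3=1:  p_3=1·19+5=24,  q_3=1·4+1=5
→ (24, 5).  Check: 24²=576, 23·5²=575, difference 1.

24 5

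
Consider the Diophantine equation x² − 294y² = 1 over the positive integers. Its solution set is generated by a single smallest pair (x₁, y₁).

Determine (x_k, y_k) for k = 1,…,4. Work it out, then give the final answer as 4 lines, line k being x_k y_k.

√294 → a₀=17, period (6,1,4,1,6,34); ℓ=6 even so k=5
k=0  a_k=17  p_k/q_k = 17/1
k=1  a_k=6  p_k/q_k = 103/6
k=2  a_k=1  p_k/q_k = 120/7
…
k=4  a_k=1  p_k/q_k = 703/41
k=5  a_k=6  p_k/q_k = 4801/280
fundamental: x₁=4801, y₁=280  (since 23049601 − 294·78400 = 1)
(4801+280√294)^2 = 46099201 + 2688560√294
(4801+280√294)^3 = 442644523201 + 25815552840√294
(4801+280√294)^4 = 4250272665676801 + 247880935681120√294

4801 280
46099201 2688560
442644523201 25815552840
4250272665676801 247880935681120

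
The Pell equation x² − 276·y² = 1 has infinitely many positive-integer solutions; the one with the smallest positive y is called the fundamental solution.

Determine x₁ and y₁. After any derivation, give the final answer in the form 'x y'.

d=276: √d = [16; 1,1,1,1,2,2,2,1,1,1,1,32] (ℓ=12, even), read p_11/q_11
i=0: a=16 ⇒ p=16, q=1
i=1: a=1 ⇒ p=17, q=1
i=2: a=1 ⇒ p=33, q=2
i=3: a=1 ⇒ p=50, q=3
…
i=6: a=2 ⇒ p=515, q=31
i=7: a=2 ⇒ p=1246, q=75
…
i=9: a=1 ⇒ p=3007, q=181
i=10: a=1 ⇒ p=4768, q=287
i=11: a=1 ⇒ p=7775, q=468
(x₁, y₁) = (7775, 468);  7775² − 276·468² = 1 ✓

7775 468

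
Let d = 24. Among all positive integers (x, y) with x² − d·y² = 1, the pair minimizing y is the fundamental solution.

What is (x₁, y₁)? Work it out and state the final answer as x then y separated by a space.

5 1

√24 = [4; 1,8, …], period ℓ=2 (even) → k=1
k=0  a_k=4  p_k/q_k = 4/1
k=1  a_k=1  p_k/q_k = 5/1
(x₁, y₁) = (5, 1);  5² − 24·1² = 1 ✓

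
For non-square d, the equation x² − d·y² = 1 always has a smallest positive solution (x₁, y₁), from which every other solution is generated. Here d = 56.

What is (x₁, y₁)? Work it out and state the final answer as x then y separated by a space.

d=56: √d = [7; 2,14] (ℓ=2, even), read p_1/q_1
a_0=7:  p_0=7·1+0=7,  q_0=7·0+1=1
a_1=2:  p_1=2·7+1=15,  q_1=2·1+0=2
(x₁, y₁) = (15, 2);  15² − 56·2² = 1 ✓

15 2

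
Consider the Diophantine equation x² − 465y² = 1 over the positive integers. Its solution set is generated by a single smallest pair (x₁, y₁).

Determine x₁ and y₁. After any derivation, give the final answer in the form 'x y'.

15871 736

√465 = [21; 1,1,3,2,2,2,3,1,1,42, …], period ℓ=10 (even) → k=9
i=0: a=21 ⇒ p=21, q=1
i=1: a=1 ⇒ p=22, q=1
…
i=4: a=2 ⇒ p=345, q=16
i=5: a=2 ⇒ p=841, q=39
i=6: a=2 ⇒ p=2027, q=94
i=7: a=3 ⇒ p=6922, q=321
i=8: a=1 ⇒ p=8949, q=415
i=9: a=1 ⇒ p=15871, q=736
fundamental: x₁=15871, y₁=736  (since 251888641 − 465·541696 = 1)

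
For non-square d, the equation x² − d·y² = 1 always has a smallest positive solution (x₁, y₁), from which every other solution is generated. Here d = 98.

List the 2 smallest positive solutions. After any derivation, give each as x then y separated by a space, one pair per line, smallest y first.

99 10
19601 1980

[9; 1,8,1,18] for √98; ℓ=4 ⇒ convergent index 3
i=0: a=9 ⇒ p=9, q=1
…
i=2: a=8 ⇒ p=89, q=9
i=3: a=1 ⇒ p=99, q=10
fundamental: x₁=99, y₁=10  (since 9801 − 98·100 = 1)
k=2:  x_2 = 99·99+98·10·10 = 19601,  y_2 = 99·10+10·99 = 1980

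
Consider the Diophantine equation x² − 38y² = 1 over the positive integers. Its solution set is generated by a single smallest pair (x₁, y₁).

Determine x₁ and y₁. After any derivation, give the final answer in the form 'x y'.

√38 → a₀=6, period (6,12); ℓ=2 even so k=1
step 0: (6, 1)  from 6·(1,0) + (0,1)
step 1: (37, 6)  from 6·(6,1) + (1,0)
→ (37, 6).  Check: 37²=1369, 38·6²=1368, difference 1.

37 6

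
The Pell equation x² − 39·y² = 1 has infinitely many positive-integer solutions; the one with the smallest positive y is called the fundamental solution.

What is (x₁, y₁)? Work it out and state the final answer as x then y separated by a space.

[6; 4,12] for √39; ℓ=2 ⇒ convergent index 1
k=0  a_k=6  p_k/q_k = 6/1
k=1  a_k=4  p_k/q_k = 25/4
fundamental: x₁=25, y₁=4  (since 625 − 39·16 = 1)

25 4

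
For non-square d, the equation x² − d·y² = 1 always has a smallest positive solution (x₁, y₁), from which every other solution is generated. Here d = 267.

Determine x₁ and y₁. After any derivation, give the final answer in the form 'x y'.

2402 147

d=267: √d = [16; 2,1,15,1,2,32] (ℓ=6, even), read p_5/q_5
k=0  a_k=16  p_k/q_k = 16/1
k=1  a_k=2  p_k/q_k = 33/2
…
k=4  a_k=1  p_k/q_k = 817/50
k=5  a_k=2  p_k/q_k = 2402/147
→ (2402, 147).  Check: 2402²=5769604, 267·147²=5769603, difference 1.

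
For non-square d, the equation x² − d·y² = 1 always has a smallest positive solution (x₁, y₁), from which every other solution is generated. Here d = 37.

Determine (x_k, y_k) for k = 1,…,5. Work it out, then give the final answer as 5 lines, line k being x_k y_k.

73 12
10657 1752
1555849 255780
227143297 37342128
33161365513 5451694908

[6; 12] for √37; ℓ=1 ⇒ convergent index 1
step 0: (6, 1)  from 6·(1,0) + (0,1)
step 1: (73, 12)  from 12·(6,1) + (1,0)
(x₁, y₁) = (73, 12);  73² − 37·12² = 1 ✓
(x_2, y_2) = (73·73 + 37·12·12, 73·12 + 12·73) = (10657, 1752)
(x_3, y_3) = (73·10657 + 37·12·1752, 73·1752 + 12·10657) = (1555849, 255780)
(x_4, y_4) = (73·1555849 + 37·12·255780, 73·255780 + 12·1555849) = (227143297, 37342128)
(x_5, y_5) = (73·227143297 + 37·12·37342128, 73·37342128 + 12·227143297) = (33161365513, 5451694908)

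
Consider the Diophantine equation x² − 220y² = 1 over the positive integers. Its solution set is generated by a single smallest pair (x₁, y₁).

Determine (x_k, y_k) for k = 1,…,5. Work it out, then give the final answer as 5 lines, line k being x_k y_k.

89 6
15841 1068
2819609 190098
501874561 33836376
89330852249 6022684830

d=220: √d = [14; 1,4,1,28] (ℓ=4, even), read p_3/q_3
step 0: (14, 1)  from 14·(1,0) + (0,1)
…
step 2: (74, 5)  from 4·(15,1) + (14,1)
step 3: (89, 6)  from 1·(74,5) + (15,1)
(x₁, y₁) = (89, 6);  89² − 220·6² = 1 ✓
(x_2, y_2) = (89·89 + 220·6·6, 89·6 + 6·89) = (15841, 1068)
(x_3, y_3) = (89·15841 + 220·6·1068, 89·1068 + 6·15841) = (2819609, 190098)
(x_4, y_4) = (89·2819609 + 220·6·190098, 89·190098 + 6·2819609) = (501874561, 33836376)
(x_5, y_5) = (89·501874561 + 220·6·33836376, 89·33836376 + 6·501874561) = (89330852249, 6022684830)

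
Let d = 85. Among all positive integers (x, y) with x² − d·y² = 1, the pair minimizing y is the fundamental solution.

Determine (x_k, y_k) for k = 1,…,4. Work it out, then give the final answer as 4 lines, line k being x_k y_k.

[9; 4,1,1,4,18] for √85; ℓ=5 ⇒ convergent index 9
a_0=9:  p_0=9·1+0=9,  q_0=9·0+1=1
…
a_6=4:  p_6=4·6887+378=27926,  q_6=4·747+41=3029
a_7=1:  p_7=1·27926+6887=34813,  q_7=1·3029+747=3776
a_8=1:  p_8=1·34813+27926=62739,  q_8=1·3776+3029=6805
a_9=4:  p_9=4·62739+34813=285769,  q_9=4·6805+3776=30996
→ (285769, 30996).  Check: 285769²=81663921361, 85·30996²=81663921360, difference 1.
n=2: (285769,30996)∘(285769,30996) = (285769·285769+85·30996·30996, 285769·30996+30996·285769) = (163327842721,17715391848)
n=3: (163327842721,17715391848)∘(285769,30996) = (285769·163327842721+85·30996·17715391848, 285769·17715391848+30996·163327842721) = (93348068572789129,10125019625991228)
n=4: (93348068572789129,10125019625991228)∘(285769,30996) = (285769·93348068572789129+85·30996·10125019625991228, 285769·10125019625991228+30996·93348068572789129) = (53351968415791425367681,5786833466982059076816)

285769 30996
163327842721 17715391848
93348068572789129 10125019625991228
53351968415791425367681 5786833466982059076816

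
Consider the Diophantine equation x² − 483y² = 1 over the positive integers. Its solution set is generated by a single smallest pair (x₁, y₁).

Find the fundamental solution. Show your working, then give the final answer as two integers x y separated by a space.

22 1

[21; 1,42] for √483; ℓ=2 ⇒ convergent index 1
step 0: (21, 1)  from 21·(1,0) + (0,1)
step 1: (22, 1)  from 1·(21,1) + (1,0)
fundamental: x₁=22, y₁=1  (since 484 − 483·1 = 1)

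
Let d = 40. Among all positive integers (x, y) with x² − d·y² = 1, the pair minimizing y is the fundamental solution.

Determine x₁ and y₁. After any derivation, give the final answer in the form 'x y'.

√40 = [6; 3,12, …], period ℓ=2 (even) → k=1
i=0: a=6 ⇒ p=6, q=1
i=1: a=3 ⇒ p=19, q=3
→ (19, 3).  Check: 19²=361, 40·3²=360, difference 1.

19 3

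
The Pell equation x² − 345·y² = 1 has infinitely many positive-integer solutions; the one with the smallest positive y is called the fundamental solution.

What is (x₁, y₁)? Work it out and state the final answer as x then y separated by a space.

6761 364

[18; 1,1,2,1,6,1,2,1,1,36] for √345; ℓ=10 ⇒ convergent index 9
step 0: (18, 1)  from 18·(1,0) + (0,1)
…
step 4: (130, 7)  from 1·(93,5) + (37,2)
…
step 6: (1003, 54)  from 1·(873,47) + (130,7)
step 7: (2879, 155)  from 2·(1003,54) + (873,47)
step 8: (3882, 209)  from 1·(2879,155) + (1003,54)
step 9: (6761, 364)  from 1·(3882,209) + (2879,155)
fundamental: x₁=6761, y₁=364  (since 45711121 − 345·132496 = 1)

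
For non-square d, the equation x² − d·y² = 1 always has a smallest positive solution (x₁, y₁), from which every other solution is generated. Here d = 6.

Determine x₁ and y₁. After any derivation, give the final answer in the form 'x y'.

√6 = [2; 2,4, …], period ℓ=2 (even) → k=1
k=0  a_k=2  p_k/q_k = 2/1
k=1  a_k=2  p_k/q_k = 5/2
fundamental: x₁=5, y₁=2  (since 25 − 6·4 = 1)

5 2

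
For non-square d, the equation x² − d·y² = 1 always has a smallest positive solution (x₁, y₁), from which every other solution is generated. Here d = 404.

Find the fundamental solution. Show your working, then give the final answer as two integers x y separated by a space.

201 10

[20; 10,40] for √404; ℓ=2 ⇒ convergent index 1
i=0: a=20 ⇒ p=20, q=1
i=1: a=10 ⇒ p=201, q=10
fundamental: x₁=201, y₁=10  (since 40401 − 404·100 = 1)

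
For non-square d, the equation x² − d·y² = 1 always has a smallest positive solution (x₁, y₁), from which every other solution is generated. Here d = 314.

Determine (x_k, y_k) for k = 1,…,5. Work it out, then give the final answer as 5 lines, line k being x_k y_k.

d=314: √d = [17; 1,2,1,1,2,1,34] (ℓ=7, odd), read p_13/q_13
k=0  a_k=17  p_k/q_k = 17/1
…
k=2  a_k=2  p_k/q_k = 53/3
…
k=5  a_k=2  p_k/q_k = 319/18
k=6  a_k=1  p_k/q_k = 443/25
k=7  a_k=34  p_k/q_k = 15381/868
k=8  a_k=1  p_k/q_k = 15824/893
k=9  a_k=2  p_k/q_k = 47029/2654
k=10  a_k=1  p_k/q_k = 62853/3547
…
k=12  a_k=2  p_k/q_k = 282617/15949
k=13  a_k=1  p_k/q_k = 392499/22150
(x₁, y₁) = (392499, 22150);  392499² − 314·22150² = 1 ✓
(392499+22150√314)^2 = 308110930001 + 17387705700√314
(392499+22150√314)^3 = 241866463828532499 + 13649314199066450√314
(392499+22150√314)^4 = 189864690372162243720001 + 10714684347621377411400√314
(392499+22150√314)^5 = 149043402212524750531884812499 + 8411005783500436710995110750√314

392499 22150
308110930001 17387705700
241866463828532499 13649314199066450
189864690372162243720001 10714684347621377411400
149043402212524750531884812499 8411005783500436710995110750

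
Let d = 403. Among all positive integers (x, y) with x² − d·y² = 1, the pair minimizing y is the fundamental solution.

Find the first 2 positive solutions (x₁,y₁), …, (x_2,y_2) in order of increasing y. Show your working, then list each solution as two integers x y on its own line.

√403 = [20; 13,2,1,3,1,3,1,2,13,40, …], period ℓ=10 (even) → k=9
i=0: a=20 ⇒ p=20, q=1
…
i=3: a=1 ⇒ p=803, q=40
…
i=7: a=1 ⇒ p=17967, q=895
i=8: a=2 ⇒ p=50147, q=2498
i=9: a=13 ⇒ p=669878, q=33369
(x₁, y₁) = (669878, 33369);  669878² − 403·33369² = 1 ✓
k=2:  x_2 = 669878·669878+403·33369·33369 = 897473069767,  y_2 = 669878·33369+33369·669878 = 44706317964

669878 33369
897473069767 44706317964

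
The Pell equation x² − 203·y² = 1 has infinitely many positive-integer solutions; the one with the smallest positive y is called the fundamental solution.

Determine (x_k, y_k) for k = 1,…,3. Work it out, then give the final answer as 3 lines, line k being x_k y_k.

57 4
6497 456
740601 51980

[14; 4,28] for √203; ℓ=2 ⇒ convergent index 1
i=0: a=14 ⇒ p=14, q=1
i=1: a=4 ⇒ p=57, q=4
(x₁, y₁) = (57, 4);  57² − 203·4² = 1 ✓
k=2:  x_2 = 57·57+203·4·4 = 6497,  y_2 = 57·4+4·57 = 456
k=3:  x_3 = 57·6497+203·4·456 = 740601,  y_3 = 57·456+4·6497 = 51980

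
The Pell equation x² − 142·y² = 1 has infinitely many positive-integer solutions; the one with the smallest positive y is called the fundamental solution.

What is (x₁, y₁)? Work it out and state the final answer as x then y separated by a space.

143 12

[11; 1,10,1,22] for √142; ℓ=4 ⇒ convergent index 3
a_0=11:  p_0=11·1+0=11,  q_0=11·0+1=1
a_1=1:  p_1=1·11+1=12,  q_1=1·1+0=1
a_2=10:  p_2=10·12+11=131,  q_2=10·1+1=11
a_3=1:  p_3=1·131+12=143,  q_3=1·11+1=12
fundamental: x₁=143, y₁=12  (since 20449 − 142·144 = 1)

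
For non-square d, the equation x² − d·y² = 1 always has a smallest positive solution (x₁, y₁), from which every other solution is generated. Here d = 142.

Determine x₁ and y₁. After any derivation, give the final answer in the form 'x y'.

143 12

√142 → a₀=11, period (1,10,1,22); ℓ=4 even so k=3
step 0: (11, 1)  from 11·(1,0) + (0,1)
step 1: (12, 1)  from 1·(11,1) + (1,0)
step 2: (131, 11)  from 10·(12,1) + (11,1)
step 3: (143, 12)  from 1·(131,11) + (12,1)
(x₁, y₁) = (143, 12);  143² − 142·12² = 1 ✓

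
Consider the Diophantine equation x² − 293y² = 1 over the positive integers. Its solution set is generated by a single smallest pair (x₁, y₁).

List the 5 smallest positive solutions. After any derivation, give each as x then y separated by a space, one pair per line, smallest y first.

12320649 719780
303596783562401 17736313474440
7481018815602612315849 437045785745090703340
184342013978870716056521769601 10769375446188914321717060880
4542426500373511536803322165613266249 265371389643423565052112223737518900

[17; 8,1,1,8,34] for √293; ℓ=5 ⇒ convergent index 9
a_0=17:  p_0=17·1+0=17,  q_0=17·0+1=1
a_1=8:  p_1=8·17+1=137,  q_1=8·1+0=8
a_2=1:  p_2=1·137+17=154,  q_2=1·8+1=9
a_3=1:  p_3=1·154+137=291,  q_3=1·9+8=17
a_4=8:  p_4=8·291+154=2482,  q_4=8·17+9=145
…
a_6=8:  p_6=8·84679+2482=679914,  q_6=8·4947+145=39721
…
a_8=1:  p_8=1·764593+679914=1444507,  q_8=1·44668+39721=84389
a_9=8:  p_9=8·1444507+764593=12320649,  q_9=8·84389+44668=719780
(x₁, y₁) = (12320649, 719780);  12320649² − 293·719780² = 1 ✓
(x_2, y_2) = (12320649·12320649 + 293·719780·719780, 12320649·719780 + 719780·12320649) = (303596783562401, 17736313474440)
(x_3, y_3) = (12320649·303596783562401 + 293·719780·17736313474440, 12320649·17736313474440 + 719780·303596783562401) = (7481018815602612315849, 437045785745090703340)
(x_4, y_4) = (12320649·7481018815602612315849 + 293·719780·437045785745090703340, 12320649·437045785745090703340 + 719780·7481018815602612315849) = (184342013978870716056521769601, 10769375446188914321717060880)
(x_5, y_5) = (12320649·184342013978870716056521769601 + 293·719780·10769375446188914321717060880, 12320649·10769375446188914321717060880 + 719780·184342013978870716056521769601) = (4542426500373511536803322165613266249, 265371389643423565052112223737518900)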